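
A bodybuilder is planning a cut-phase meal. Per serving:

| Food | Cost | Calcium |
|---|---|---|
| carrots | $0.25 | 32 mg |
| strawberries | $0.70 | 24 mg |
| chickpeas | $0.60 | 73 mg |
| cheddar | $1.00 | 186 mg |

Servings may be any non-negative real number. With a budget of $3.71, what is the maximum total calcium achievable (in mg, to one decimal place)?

Calcium per dollar: cheddar 186, carrots 128, chickpeas 121.7, strawberries 34.29.
With no serving limits, spend the whole cost allowance on cheddar: $3.71 / $1.00 × 186 mg = 690.1 mg.

690.1 mg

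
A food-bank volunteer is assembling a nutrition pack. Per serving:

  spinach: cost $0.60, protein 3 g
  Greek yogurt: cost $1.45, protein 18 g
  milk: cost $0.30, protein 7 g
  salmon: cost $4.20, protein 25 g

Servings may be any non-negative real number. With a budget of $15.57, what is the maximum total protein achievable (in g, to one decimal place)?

Protein per dollar: milk 23.33, Greek yogurt 12.41, salmon 5.952, spinach 5.
With no serving limits, spend the whole cost allowance on milk: $15.57 / $0.30 × 7 g = 363.3 g.

363.3 g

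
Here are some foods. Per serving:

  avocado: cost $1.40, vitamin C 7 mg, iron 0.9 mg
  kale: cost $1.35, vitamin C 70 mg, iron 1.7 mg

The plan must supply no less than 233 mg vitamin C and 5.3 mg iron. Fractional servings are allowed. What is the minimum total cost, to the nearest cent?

The cheapest plan sits at a corner of the feasible region — with two constraints it uses at most two foods.
avocado only: max(233/7, 5.3/0.9) = 33.29 servings → $46.60.
kale only: max(233/70, 5.3/1.7) = 3.329 servings → $4.49.
avocado + kale: intersection lies outside the first quadrant.
Cheapest feasible corner: $4.49.

$4.49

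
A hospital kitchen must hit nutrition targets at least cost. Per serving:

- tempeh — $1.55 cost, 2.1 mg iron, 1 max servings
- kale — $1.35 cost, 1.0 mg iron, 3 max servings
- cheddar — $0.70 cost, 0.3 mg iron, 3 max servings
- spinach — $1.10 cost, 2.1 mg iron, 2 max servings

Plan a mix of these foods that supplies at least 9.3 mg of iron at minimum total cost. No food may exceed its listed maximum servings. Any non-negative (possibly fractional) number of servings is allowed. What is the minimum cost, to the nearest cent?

Cost per mg of iron: spinach $0.5238, tempeh $0.7381, kale $1.3500, cheddar $2.3333.
Take 2 servings of spinach: +4.2 mg iron for $2.20 (total $2.20, still need 5.1 mg).
Take 1 serving of tempeh: +2.1 mg iron for $1.55 (total $3.75, still need 3.0 mg).
Take 3 servings of kale: +3.0 mg iron for $4.05 (total $7.80, still need 0.0 mg).
Greedy by cheapest-per-mg is optimal for a single linear constraint, so the minimum cost is $7.80.

$7.80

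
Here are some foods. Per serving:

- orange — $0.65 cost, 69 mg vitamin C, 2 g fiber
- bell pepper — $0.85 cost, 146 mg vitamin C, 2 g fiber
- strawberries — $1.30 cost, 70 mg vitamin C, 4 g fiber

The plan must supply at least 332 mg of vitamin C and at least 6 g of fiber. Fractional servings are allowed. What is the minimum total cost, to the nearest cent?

$2.27

This is a tiny linear program; its minimum lies at a vertex of the feasible set. List the vertices and price them.
orange only: max(332/69, 6/2) = 4.812 servings → $3.13.
bell pepper only: max(332/146, 6/2) = 3 servings → $2.55.
strawberries only: max(332/70, 6/4) = 4.743 servings → $6.17.
orange + bell pepper with both tight: 1.377 servings and 1.623 servings → $2.27.
orange + strawberries: intersection lies outside the first quadrant.
bell pepper + strawberries with both tight: 2.045 servings and 0.4775 servings → $2.36.
Cheapest feasible corner: $2.27.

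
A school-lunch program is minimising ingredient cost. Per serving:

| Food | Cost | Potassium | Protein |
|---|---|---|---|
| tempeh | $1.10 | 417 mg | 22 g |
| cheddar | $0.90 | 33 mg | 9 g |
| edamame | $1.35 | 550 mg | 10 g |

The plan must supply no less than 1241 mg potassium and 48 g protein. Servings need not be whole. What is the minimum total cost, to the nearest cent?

$3.18

Two binding constraints pin down two serving amounts, so the optimal mix uses at most two foods. The candidates are each food alone (scaled to the tighter of potassium/protein) and each pair with both constraints tight.
tempeh only: max(1241/417, 48/22) = 2.976 servings → $3.27.
cheddar only: max(1241/33, 48/9) = 37.61 servings → $33.85.
edamame only: max(1241/550, 48/10) = 4.8 servings → $6.48.
tempeh + cheddar with both targets exact would need a negative amount; discard.
tempeh + edamame with both tight: 1.764 servings and 0.9188 servings → $3.18.
cheddar + edamame with both tight: 3.028 servings and 2.075 servings → $5.53.
The minimum over all feasible corners is $3.18.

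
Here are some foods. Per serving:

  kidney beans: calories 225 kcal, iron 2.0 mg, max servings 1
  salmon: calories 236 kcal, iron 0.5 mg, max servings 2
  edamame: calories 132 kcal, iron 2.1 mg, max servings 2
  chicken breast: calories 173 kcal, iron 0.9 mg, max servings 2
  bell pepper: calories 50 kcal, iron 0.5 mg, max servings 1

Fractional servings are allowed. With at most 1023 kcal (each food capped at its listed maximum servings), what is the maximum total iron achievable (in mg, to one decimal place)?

Iron per kcal: edamame 0.01591, bell pepper 0.01, kidney beans 0.008889, chicken breast 0.005202, salmon 0.002119.
Take 2 servings of edamame: uses 264 kcal, +4.2 mg iron (running total 4.2 mg).
Take 1 serving of bell pepper: uses 50 kcal, +0.5 mg iron (running total 4.7 mg).
Take 1 serving of kidney beans: uses 225 kcal, +2.0 mg iron (running total 6.7 mg).
Take 2 servings of chicken breast: uses 346 kcal, +1.8 mg iron (running total 8.5 mg).
Take 0.5847 servings of salmon: uses 138 kcal, +0.3 mg iron (running total 8.8 mg).
Greedy by best ratio exhausts the calories allowance optimally: 8.8 mg.

8.8 mg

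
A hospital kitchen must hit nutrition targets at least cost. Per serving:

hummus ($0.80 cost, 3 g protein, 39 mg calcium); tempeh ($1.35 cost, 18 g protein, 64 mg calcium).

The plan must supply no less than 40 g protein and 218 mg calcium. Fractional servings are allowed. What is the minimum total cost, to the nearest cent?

$4.54

hummus only: max(40/3, 218/39) = 13.33 servings → $10.67.
tempeh only: max(40/18, 218/64) = 3.406 servings → $4.60.
hummus + tempeh with both tight: 2.675 servings and 1.776 servings → $4.54.
Cheapest feasible corner: $4.54.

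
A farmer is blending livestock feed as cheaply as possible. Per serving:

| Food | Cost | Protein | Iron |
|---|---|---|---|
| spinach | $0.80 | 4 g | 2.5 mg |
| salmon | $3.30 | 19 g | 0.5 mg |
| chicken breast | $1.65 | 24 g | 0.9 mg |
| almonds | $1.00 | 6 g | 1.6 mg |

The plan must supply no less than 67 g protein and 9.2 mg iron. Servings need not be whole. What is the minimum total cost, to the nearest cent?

With two linear requirements the optimum uses one or two foods; enumerate the corners.
spinach only: max(67/4, 9.2/2.5) = 16.75 servings → $13.40.
salmon only: max(67/19, 9.2/0.5) = 18.4 servings → $60.72.
chicken breast only: max(67/24, 9.2/0.9) = 10.22 servings → $16.87.
almonds only: max(67/6, 9.2/1.6) = 11.17 servings → $11.17.
spinach + salmon with both tight: 3.105 servings and 2.873 servings → $11.96.
spinach + chicken breast with both tight: 2.846 servings and 2.317 servings → $6.10.
spinach + almonds: the both-tight solution has a negative serving — not a feasible corner.
salmon + chicken breast: intersection lies outside the first quadrant.
salmon + almonds with both tight: 1.898 servings and 5.157 servings → $11.42.
chicken breast + almonds with both tight: 1.576 servings and 4.864 servings → $7.46.
So the least-cost plan costs $6.10.

$6.10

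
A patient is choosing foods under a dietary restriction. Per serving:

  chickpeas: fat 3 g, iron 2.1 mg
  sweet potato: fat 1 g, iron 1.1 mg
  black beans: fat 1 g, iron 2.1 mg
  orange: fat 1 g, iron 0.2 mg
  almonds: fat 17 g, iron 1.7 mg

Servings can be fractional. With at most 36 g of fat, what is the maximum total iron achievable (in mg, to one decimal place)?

75.6 mg

Iron per g fat: black beans 2.1, sweet potato 1.1, chickpeas 0.7, orange 0.2, almonds 0.1.
With no serving limits, spend the whole fat allowance on black beans: 36 g / 1 g × 2.1 mg = 75.6 mg.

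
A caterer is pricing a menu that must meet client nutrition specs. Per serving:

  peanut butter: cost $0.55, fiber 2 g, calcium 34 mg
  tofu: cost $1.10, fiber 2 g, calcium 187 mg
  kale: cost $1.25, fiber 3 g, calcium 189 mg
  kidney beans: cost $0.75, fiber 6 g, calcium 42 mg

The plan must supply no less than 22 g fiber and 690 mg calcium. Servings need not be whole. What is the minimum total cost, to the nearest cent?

$5.38

peanut butter only: max(22/2, 690/34) = 20.29 servings → $11.16.
tofu only: max(22/2, 690/187) = 11 servings → $12.10.
kale only: max(22/3, 690/189) = 7.333 servings → $9.17.
kidney beans only: max(22/6, 690/42) = 16.43 servings → $12.32.
peanut butter + tofu with both tight: 8.935 servings and 2.065 servings → $7.19.
peanut butter + kale with both tight: 7.565 servings and 2.29 servings → $7.02.
peanut butter + kidney beans: the both-tight solution has a negative serving — not a feasible corner.
tofu + kale: intersection lies outside the first quadrant.
tofu + kidney beans with both tight: 3.098 servings and 2.634 servings → $5.38.
kale + kidney beans with both tight: 3.19 servings and 2.071 servings → $5.54.
So the least-cost plan costs $5.38.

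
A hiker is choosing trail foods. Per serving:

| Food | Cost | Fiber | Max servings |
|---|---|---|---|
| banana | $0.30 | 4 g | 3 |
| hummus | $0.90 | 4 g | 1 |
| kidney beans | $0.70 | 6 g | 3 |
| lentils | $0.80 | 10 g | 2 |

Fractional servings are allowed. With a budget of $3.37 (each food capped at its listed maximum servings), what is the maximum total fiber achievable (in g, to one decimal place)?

Fiber per dollar: banana 13.33, lentils 12.5, kidney beans 8.571, hummus 4.444.
Take 3 servings of banana: spends $0.90, +12.0 g fiber (running total 12.0 g).
Take 2 servings of lentils: spends $1.60, +20.0 g fiber (running total 32.0 g).
Take 1.243 servings of kidney beans: spends $0.87, +7.5 g fiber (running total 39.5 g).
Filling greedily by fiber-per-dollar is optimal for one linear limit, giving 39.5 g.

39.5 g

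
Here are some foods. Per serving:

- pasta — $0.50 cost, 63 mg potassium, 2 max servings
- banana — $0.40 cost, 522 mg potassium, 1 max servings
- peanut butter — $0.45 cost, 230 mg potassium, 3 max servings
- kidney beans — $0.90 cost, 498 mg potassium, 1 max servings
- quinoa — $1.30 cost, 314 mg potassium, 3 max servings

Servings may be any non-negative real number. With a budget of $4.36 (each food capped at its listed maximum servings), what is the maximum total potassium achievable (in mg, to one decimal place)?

Potassium per dollar: banana 1305, kidney beans 553.3, peanut butter 511.1, quinoa 241.5, pasta 126.
Take 1 serving of banana: spends $0.40, +522.0 mg potassium (running total 522.0 mg).
Take 1 serving of kidney beans: spends $0.90, +498.0 mg potassium (running total 1020.0 mg).
Take 3 servings of peanut butter: spends $1.35, +690.0 mg potassium (running total 1710.0 mg).
Take 1.315 servings of quinoa: spends $1.71, +413.0 mg potassium (running total 2123.0 mg).
Greedy by best ratio exhausts the cost allowance optimally: 2123.0 mg.

2123.0 mg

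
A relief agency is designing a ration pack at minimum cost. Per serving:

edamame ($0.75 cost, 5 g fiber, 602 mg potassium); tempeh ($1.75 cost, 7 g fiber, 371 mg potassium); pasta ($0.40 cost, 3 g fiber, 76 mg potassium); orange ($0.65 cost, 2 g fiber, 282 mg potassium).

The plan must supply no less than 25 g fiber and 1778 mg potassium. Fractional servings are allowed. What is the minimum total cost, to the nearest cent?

With two linear requirements the optimum uses one or two foods; enumerate the corners.
edamame only: max(25/5, 1778/602) = 5 servings → $3.75.
tempeh only: max(25/7, 1778/371) = 4.792 servings → $8.39.
pasta only: max(25/3, 1778/76) = 23.39 servings → $9.36.
orange only: max(25/2, 1778/282) = 12.5 servings → $8.12.
edamame + tempeh with both tight: 1.344 servings and 2.611 servings → $5.58.
edamame + pasta with both tight: 2.408 servings and 4.32 servings → $3.53.
edamame + orange: the both-tight solution has a negative serving — not a feasible corner.
tempeh + pasta: intersection lies outside the first quadrant.
tempeh + orange with both tight: 2.836 servings and 2.574 servings → $6.64.
pasta + orange with both tight: 5.035 servings and 4.948 servings → $5.23.
The minimum over all feasible corners is $3.53.

$3.53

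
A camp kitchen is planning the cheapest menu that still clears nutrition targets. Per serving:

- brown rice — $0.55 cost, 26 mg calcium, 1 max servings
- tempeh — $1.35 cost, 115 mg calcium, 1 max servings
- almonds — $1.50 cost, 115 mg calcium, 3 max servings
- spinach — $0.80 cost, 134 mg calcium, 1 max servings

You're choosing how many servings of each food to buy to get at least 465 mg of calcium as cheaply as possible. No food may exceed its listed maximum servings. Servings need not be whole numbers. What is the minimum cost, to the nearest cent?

$4.97

Cost per mg of calcium: spinach $0.0060, tempeh $0.0117, almonds $0.0130, brown rice $0.0212.
Take 1 serving of spinach: +134.0 mg calcium for $0.80 (total $0.80, still need 331.0 mg).
Take 1 serving of tempeh: +115.0 mg calcium for $1.35 (total $2.15, still need 216.0 mg).
Take 1.878 servings of almonds: +216.0 mg calcium for $2.82 (total $4.97, still need 0.0 mg).
Filling from the cheapest source first is optimal under one linear minimum: $4.97.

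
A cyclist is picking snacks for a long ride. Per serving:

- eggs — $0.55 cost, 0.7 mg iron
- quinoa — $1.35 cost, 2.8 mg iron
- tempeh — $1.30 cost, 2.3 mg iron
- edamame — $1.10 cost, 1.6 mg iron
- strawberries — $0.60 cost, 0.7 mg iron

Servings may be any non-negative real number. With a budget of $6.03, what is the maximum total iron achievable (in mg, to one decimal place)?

12.5 mg

Iron per dollar: quinoa 2.074, tempeh 1.769, edamame 1.455, eggs 1.273, strawberries 1.167.
With no serving limits, spend the whole cost allowance on quinoa: $6.03 / $1.35 × 2.8 mg = 12.5 mg.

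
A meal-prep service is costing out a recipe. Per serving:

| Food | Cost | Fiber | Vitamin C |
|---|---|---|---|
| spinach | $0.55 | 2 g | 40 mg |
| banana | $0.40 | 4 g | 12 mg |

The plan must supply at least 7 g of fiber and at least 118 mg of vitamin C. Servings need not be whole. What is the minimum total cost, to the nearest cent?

$1.70

spinach only: max(7/2, 118/40) = 3.5 servings → $1.93.
banana only: max(7/4, 118/12) = 9.833 servings → $3.93.
spinach + banana with both tight: 2.853 servings and 0.3235 servings → $1.70.
The minimum over all feasible corners is $1.70.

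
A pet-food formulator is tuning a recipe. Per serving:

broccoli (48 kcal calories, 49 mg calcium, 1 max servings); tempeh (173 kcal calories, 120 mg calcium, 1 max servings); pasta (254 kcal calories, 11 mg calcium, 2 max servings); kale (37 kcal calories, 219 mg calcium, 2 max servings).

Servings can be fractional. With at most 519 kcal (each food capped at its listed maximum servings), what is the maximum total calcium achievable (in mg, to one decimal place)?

616.7 mg

Calcium per kcal: kale 5.919, broccoli 1.021, tempeh 0.6936, pasta 0.04331.
Take 2 servings of kale: uses 74 kcal, +438.0 mg calcium (running total 438.0 mg).
Take 1 serving of broccoli: uses 48 kcal, +49.0 mg calcium (running total 487.0 mg).
Take 1 serving of tempeh: uses 173 kcal, +120.0 mg calcium (running total 607.0 mg).
Take 0.8819 servings of pasta: uses 224 kcal, +9.7 mg calcium (running total 616.7 mg).
Filling greedily by calcium-per-kcal is optimal for one linear limit, giving 616.7 mg.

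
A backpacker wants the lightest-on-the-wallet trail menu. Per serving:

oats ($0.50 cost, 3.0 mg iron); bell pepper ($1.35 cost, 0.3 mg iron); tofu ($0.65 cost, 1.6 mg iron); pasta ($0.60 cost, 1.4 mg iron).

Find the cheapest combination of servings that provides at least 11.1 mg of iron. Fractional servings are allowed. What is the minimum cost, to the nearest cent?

Cost per mg of iron: oats $0.1667, tofu $0.4062, pasta $0.4286, bell pepper $4.5000.
With no serving limits, use only oats: 11.1 mg / 3.0 mg = 3.7 servings × $0.50 = $1.85.

$1.85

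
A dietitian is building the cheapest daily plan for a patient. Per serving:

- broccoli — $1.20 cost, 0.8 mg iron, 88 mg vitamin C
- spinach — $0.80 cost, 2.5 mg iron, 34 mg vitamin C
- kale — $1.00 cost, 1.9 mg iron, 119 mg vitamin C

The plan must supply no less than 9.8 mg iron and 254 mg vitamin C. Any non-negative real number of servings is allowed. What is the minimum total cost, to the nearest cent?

Check every corner: each single food scaled to meet both minima, and each pair solved so both constraints bind.
broccoli only: max(9.8/0.8, 254/88) = 12.25 servings → $14.70.
spinach only: max(9.8/2.5, 254/34) = 7.471 servings → $5.98.
kale only: max(9.8/1.9, 254/119) = 5.158 servings → $5.16.
broccoli + spinach with both tight: 1.565 servings and 3.419 servings → $4.61.
broccoli + kale: the both-tight solution has a negative serving — not a feasible corner.
spinach + kale with both tight: 2.935 servings and 1.296 servings → $3.64.
Cheapest feasible corner: $3.64.

$3.64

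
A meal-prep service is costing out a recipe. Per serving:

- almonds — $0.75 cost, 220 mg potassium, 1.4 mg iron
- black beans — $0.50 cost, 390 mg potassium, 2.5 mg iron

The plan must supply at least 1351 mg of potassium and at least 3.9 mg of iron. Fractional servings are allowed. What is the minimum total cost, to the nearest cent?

$1.73

The cheapest plan sits at a corner of the feasible region — with two constraints it uses at most two foods.
almonds only: max(1351/220, 3.9/1.4) = 6.141 servings → $4.61.
black beans only: max(1351/390, 3.9/2.5) = 3.464 servings → $1.73.
almonds + black beans: intersection lies outside the first quadrant.
So the least-cost plan costs $1.73.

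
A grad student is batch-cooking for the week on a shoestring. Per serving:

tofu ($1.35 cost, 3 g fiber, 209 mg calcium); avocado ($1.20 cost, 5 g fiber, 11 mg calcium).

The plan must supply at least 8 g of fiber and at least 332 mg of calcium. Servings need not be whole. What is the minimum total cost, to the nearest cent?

Minimising a linear cost over {fiber ≥ 8, calcium ≥ 332, servings ≥ 0} — the optimum is at a vertex, using one or two foods.
tofu only: max(8/3, 332/209) = 2.667 servings → $3.60.
avocado only: max(8/5, 332/11) = 30.18 servings → $36.22.
tofu + avocado with both tight: 1.553 servings and 0.668 servings → $2.90.
So the least-cost plan costs $2.90.

$2.90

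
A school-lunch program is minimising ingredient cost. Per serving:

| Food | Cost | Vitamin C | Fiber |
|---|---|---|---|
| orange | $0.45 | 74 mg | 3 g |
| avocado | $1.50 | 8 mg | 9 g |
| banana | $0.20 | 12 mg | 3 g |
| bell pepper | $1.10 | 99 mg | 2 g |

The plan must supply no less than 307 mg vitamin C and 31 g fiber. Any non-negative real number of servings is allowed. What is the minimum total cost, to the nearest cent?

With two linear requirements the optimum uses one or two foods; enumerate the corners.
orange only: max(307/74, 31/3) = 10.33 servings → $4.65.
avocado only: max(307/8, 31/9) = 38.38 servings → $57.56.
banana only: max(307/12, 31/3) = 25.58 servings → $5.12.
bell pepper only: max(307/99, 31/2) = 15.5 servings → $17.05.
orange + avocado with both tight: 3.917 servings and 2.139 servings → $4.97.
orange + banana with both tight: 2.952 servings and 7.382 servings → $2.80.
orange + bell pepper with both targets exact would need a negative amount; discard.
avocado + banana: the both-tight solution has a negative serving — not a feasible corner.
avocado + bell pepper with both tight: 2.806 servings and 2.874 servings → $7.37.
banana + bell pepper with both tight: 8.993 servings and 2.011 servings → $4.01.
Cheapest feasible corner: $2.80.

$2.80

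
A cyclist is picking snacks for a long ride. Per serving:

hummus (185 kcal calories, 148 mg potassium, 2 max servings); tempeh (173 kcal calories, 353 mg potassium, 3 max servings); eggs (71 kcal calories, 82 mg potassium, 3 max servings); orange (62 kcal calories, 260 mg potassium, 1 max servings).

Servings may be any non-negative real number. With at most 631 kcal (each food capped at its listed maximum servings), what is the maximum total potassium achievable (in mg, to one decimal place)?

Potassium per kcal: orange 4.194, tempeh 2.04, eggs 1.155, hummus 0.8.
Take 1 serving of orange: uses 62 kcal, +260.0 mg potassium (running total 260.0 mg).
Take 3 servings of tempeh: uses 519 kcal, +1059.0 mg potassium (running total 1319.0 mg).
Take 0.7042 servings of eggs: uses 50 kcal, +57.7 mg potassium (running total 1376.7 mg).
Greedy by best ratio exhausts the calories allowance optimally: 1376.7 mg.

1376.7 mg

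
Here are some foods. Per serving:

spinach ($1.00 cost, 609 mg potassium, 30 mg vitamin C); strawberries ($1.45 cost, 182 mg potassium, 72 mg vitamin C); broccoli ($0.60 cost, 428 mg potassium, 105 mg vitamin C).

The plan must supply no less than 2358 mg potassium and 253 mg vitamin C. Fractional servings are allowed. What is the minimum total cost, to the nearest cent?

Compare the cost at each extreme point of the feasible region.
spinach only: max(2358/609, 253/30) = 8.433 servings → $8.43.
strawberries only: max(2358/182, 253/72) = 12.96 servings → $18.79.
broccoli only: max(2358/428, 253/105) = 5.509 servings → $3.31.
spinach + strawberries with both tight: 3.223 servings and 2.171 servings → $6.37.
spinach + broccoli with both tight: 2.726 servings and 1.631 servings → $3.70.
strawberries + broccoli: intersection lies outside the first quadrant.
The minimum over all feasible corners is $3.31.

$3.31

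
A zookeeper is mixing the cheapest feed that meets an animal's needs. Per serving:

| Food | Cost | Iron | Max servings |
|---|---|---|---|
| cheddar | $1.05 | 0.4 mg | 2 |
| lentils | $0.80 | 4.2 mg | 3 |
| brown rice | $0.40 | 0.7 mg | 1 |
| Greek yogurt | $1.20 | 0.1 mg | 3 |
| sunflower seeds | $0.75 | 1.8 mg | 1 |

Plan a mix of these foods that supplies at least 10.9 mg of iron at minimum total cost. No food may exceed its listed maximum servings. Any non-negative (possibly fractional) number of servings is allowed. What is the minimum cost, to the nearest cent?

$2.08

Cost per mg of iron: lentils $0.1905, sunflower seeds $0.4167, brown rice $0.5714, cheddar $2.6250, Greek yogurt $12.0000.
Take 2.595 servings of lentils: +10.9 mg iron for $2.08 (total $2.08, still need 0.0 mg).
Greedy by cheapest-per-mg is optimal for a single linear constraint, so the minimum cost is $2.08.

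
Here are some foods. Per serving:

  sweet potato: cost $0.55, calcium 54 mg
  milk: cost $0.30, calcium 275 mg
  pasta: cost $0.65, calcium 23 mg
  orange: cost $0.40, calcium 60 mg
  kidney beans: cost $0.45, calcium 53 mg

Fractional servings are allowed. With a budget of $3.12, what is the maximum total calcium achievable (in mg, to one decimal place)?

Calcium per dollar: milk 916.7, orange 150, kidney beans 117.8, sweet potato 98.18, pasta 35.38.
With no serving limits, spend the whole cost allowance on milk: $3.12 / $0.30 × 275 mg = 2860.0 mg.

2860.0 mg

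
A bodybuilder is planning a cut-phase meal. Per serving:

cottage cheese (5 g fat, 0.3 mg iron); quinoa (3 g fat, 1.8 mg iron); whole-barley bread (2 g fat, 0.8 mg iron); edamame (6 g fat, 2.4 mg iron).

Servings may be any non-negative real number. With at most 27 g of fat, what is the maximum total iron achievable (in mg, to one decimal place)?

Iron per g fat: quinoa 0.6, whole-barley bread 0.4, edamame 0.4, cottage cheese 0.06.
With no serving limits, spend the whole fat allowance on quinoa: 27 g / 3 g × 1.8 mg = 16.2 mg.

16.2 mg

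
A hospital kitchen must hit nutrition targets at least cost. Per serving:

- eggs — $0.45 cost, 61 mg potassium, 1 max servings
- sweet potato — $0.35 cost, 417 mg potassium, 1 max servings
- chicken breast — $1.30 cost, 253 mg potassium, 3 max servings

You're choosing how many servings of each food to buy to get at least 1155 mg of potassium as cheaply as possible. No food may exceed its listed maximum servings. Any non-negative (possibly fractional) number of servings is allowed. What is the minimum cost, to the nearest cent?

Cost per mg of potassium: sweet potato $0.0008, chicken breast $0.0051, eggs $0.0074.
Take 1 serving of sweet potato: +417.0 mg potassium for $0.35 (total $0.35, still need 738.0 mg).
Take 2.917 servings of chicken breast: +738.0 mg potassium for $3.79 (total $4.14, still need 0.0 mg).
Greedy by cheapest-per-mg is optimal for a single linear constraint, so the minimum cost is $4.14.

$4.14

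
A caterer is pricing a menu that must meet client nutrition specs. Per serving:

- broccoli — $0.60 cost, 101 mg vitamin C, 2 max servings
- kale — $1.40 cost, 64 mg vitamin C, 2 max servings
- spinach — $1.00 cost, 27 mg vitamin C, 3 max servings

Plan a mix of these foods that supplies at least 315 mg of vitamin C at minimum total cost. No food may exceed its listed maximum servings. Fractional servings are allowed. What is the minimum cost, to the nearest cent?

$3.67

Cost per mg of vitamin C: broccoli $0.0059, kale $0.0219, spinach $0.0370.
Take 2 servings of broccoli: +202.0 mg vitamin C for $1.20 (total $1.20, still need 113.0 mg).
Take 1.766 servings of kale: +113.0 mg vitamin C for $2.47 (total $3.67, still need 0.0 mg).
Filling from the cheapest source first is optimal under one linear minimum: $3.67.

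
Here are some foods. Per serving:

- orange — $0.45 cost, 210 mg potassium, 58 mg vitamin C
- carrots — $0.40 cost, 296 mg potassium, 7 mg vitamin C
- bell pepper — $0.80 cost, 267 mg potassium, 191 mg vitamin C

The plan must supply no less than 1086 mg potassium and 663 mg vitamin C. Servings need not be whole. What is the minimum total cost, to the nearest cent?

With two linear requirements the optimum uses one or two foods; enumerate the corners.
orange only: max(1086/210, 663/58) = 11.43 servings → $5.14.
carrots only: max(1086/296, 663/7) = 94.71 servings → $37.89.
bell pepper only: max(1086/267, 663/191) = 4.067 servings → $3.25.
orange + carrots: the both-tight solution has a negative serving — not a feasible corner.
orange + bell pepper with both tight: 1.235 servings and 3.096 servings → $3.03.
carrots + bell pepper with both tight: 0.5562 servings and 3.451 servings → $2.98.
The minimum over all feasible corners is $2.98.

$2.98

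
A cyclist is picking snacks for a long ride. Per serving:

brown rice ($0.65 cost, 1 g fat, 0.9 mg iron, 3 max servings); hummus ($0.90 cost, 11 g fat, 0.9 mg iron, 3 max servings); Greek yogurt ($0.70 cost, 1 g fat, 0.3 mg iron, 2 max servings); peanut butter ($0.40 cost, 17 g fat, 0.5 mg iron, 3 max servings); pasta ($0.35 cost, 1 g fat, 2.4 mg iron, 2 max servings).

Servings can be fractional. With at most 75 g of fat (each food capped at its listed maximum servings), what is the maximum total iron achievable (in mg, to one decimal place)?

Iron per g fat: pasta 2.4, brown rice 0.9, Greek yogurt 0.3, hummus 0.08182, peanut butter 0.02941.
Take 2 servings of pasta: uses 2 g fat, +4.8 mg iron (running total 4.8 mg).
Take 3 servings of brown rice: uses 3 g fat, +2.7 mg iron (running total 7.5 mg).
Take 2 servings of Greek yogurt: uses 2 g fat, +0.6 mg iron (running total 8.1 mg).
Take 3 servings of hummus: uses 33 g fat, +2.7 mg iron (running total 10.8 mg).
Take 2.059 servings of peanut butter: uses 35 g fat, +1.0 mg iron (running total 11.8 mg).
Filling greedily by iron-per-g fat is optimal for one linear limit, giving 11.8 mg.

11.8 mg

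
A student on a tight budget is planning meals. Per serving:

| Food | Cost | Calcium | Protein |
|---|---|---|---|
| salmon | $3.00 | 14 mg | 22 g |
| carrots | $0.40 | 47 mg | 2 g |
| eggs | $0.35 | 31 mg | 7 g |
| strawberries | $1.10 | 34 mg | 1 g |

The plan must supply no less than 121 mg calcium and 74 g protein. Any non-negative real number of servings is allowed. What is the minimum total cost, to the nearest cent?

$3.70

salmon only: max(121/14, 74/22) = 8.643 servings → $25.93.
carrots only: max(121/47, 74/2) = 37 servings → $14.80.
eggs only: max(121/31, 74/7) = 10.57 servings → $3.70.
strawberries only: max(121/34, 74/1) = 74 servings → $81.40.
salmon + carrots with both tight: 3.217 servings and 1.616 servings → $10.30.
salmon + eggs with both tight: 2.478 servings and 2.784 servings → $8.41.
salmon + strawberries with both tight: 3.263 servings and 2.215 servings → $12.23.
carrots + eggs: the both-tight solution has a negative serving — not a feasible corner.
carrots + strawberries: intersection lies outside the first quadrant.
eggs + strawberries with both targets exact would need a negative amount; discard.
So the least-cost plan costs $3.70.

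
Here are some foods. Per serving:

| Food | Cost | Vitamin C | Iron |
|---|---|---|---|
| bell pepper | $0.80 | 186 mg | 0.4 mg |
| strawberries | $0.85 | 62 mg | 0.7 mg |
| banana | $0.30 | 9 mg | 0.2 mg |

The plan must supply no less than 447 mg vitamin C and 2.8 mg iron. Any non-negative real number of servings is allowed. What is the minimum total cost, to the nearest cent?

At the optimum either one food covers both requirements or two foods hit both targets exactly; no other combination can be cheaper.
bell pepper only: max(447/186, 2.8/0.4) = 7 servings → $5.60.
strawberries only: max(447/62, 2.8/0.7) = 7.21 servings → $6.13.
banana only: max(447/9, 2.8/0.2) = 49.67 servings → $14.90.
bell pepper + strawberries with both tight: 1.322 servings and 3.245 servings → $3.82.
bell pepper + banana with both tight: 1.911 servings and 10.18 servings → $4.58.
strawberries + banana: intersection lies outside the first quadrant.
So the least-cost plan costs $3.82.

$3.82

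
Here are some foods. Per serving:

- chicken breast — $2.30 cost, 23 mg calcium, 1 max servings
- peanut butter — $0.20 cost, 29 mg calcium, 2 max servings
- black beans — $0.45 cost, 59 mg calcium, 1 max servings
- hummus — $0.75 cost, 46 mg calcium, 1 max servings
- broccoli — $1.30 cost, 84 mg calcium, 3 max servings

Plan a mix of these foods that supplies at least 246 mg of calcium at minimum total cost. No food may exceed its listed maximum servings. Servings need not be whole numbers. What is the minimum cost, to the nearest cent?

$2.85

Cost per mg of calcium: peanut butter $0.0069, black beans $0.0076, broccoli $0.0155, hummus $0.0163, chicken breast $0.1000.
Take 2 servings of peanut butter: +58.0 mg calcium for $0.40 (total $0.40, still need 188.0 mg).
Take 1 serving of black beans: +59.0 mg calcium for $0.45 (total $0.85, still need 129.0 mg).
Take 1.536 servings of broccoli: +129.0 mg calcium for $2.00 (total $2.85, still need 0.0 mg).
Filling from the cheapest source first is optimal under one linear minimum: $2.85.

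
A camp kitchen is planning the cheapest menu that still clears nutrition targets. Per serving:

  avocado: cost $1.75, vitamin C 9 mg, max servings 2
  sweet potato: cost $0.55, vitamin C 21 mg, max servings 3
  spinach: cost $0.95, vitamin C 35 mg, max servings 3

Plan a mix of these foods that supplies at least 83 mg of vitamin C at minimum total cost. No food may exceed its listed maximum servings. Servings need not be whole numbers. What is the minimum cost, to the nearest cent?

Cost per mg of vitamin C: sweet potato $0.0262, spinach $0.0271, avocado $0.1944.
Take 3 servings of sweet potato: +63.0 mg vitamin C for $1.65 (total $1.65, still need 20.0 mg).
Take 0.5714 servings of spinach: +20.0 mg vitamin C for $0.54 (total $2.19, still need 0.0 mg).
Greedy by cheapest-per-mg is optimal for a single linear constraint, so the minimum cost is $2.19.

$2.19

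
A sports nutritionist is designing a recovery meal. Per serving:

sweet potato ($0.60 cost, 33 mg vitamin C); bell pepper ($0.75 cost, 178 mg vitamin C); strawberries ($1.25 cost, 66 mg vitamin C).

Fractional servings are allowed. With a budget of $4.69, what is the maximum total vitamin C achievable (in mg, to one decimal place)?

1113.1 mg

Vitamin C per dollar: bell pepper 237.3, sweet potato 55, strawberries 52.8.
With no serving limits, spend the whole cost allowance on bell pepper: $4.69 / $0.75 × 178 mg = 1113.1 mg.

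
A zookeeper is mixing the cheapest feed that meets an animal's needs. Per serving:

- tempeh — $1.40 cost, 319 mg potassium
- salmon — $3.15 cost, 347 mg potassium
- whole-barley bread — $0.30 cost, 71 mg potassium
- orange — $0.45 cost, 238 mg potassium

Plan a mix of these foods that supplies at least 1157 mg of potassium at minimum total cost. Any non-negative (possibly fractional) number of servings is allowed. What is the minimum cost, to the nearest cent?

Cost per mg of potassium: orange $0.0019, whole-barley bread $0.0042, tempeh $0.0044, salmon $0.0091.
With no serving limits, use only orange: 1157 mg / 238 mg = 4.861 servings × $0.45 = $2.19.

$2.19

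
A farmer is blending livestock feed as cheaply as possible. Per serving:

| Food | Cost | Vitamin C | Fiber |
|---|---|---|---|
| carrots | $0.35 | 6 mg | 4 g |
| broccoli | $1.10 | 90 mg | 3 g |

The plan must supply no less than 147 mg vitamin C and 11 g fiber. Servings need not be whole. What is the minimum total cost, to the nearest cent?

$2.24

carrots only: max(147/6, 11/4) = 24.5 servings → $8.57.
broccoli only: max(147/90, 11/3) = 3.667 servings → $4.03.
carrots + broccoli with both tight: 1.605 servings and 1.526 servings → $2.24.
So the least-cost plan costs $2.24.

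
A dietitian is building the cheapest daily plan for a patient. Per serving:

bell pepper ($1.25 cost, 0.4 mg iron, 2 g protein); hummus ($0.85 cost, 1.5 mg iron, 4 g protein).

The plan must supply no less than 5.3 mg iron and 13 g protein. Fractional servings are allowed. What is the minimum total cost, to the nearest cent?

$3.00

Compare the cost at each extreme point of the feasible region.
bell pepper only: max(5.3/0.4, 13/2) = 13.25 servings → $16.56.
hummus only: max(5.3/1.5, 13/4) = 3.533 servings → $3.00.
bell pepper + hummus: intersection lies outside the first quadrant.
So the least-cost plan costs $3.00.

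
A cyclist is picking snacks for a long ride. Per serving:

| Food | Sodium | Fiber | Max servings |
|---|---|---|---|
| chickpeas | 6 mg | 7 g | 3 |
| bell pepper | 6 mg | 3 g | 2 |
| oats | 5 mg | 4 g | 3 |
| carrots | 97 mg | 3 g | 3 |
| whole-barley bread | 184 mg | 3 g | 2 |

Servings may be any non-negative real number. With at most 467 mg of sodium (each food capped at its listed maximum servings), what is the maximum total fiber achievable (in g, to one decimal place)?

50.1 g

Fiber per mg sodium: chickpeas 1.167, oats 0.8, bell pepper 0.5, carrots 0.03093, whole-barley bread 0.0163.
Take 3 servings of chickpeas: uses 18 mg sodium, +21.0 g fiber (running total 21.0 g).
Take 3 servings of oats: uses 15 mg sodium, +12.0 g fiber (running total 33.0 g).
Take 2 servings of bell pepper: uses 12 mg sodium, +6.0 g fiber (running total 39.0 g).
Take 3 servings of carrots: uses 291 mg sodium, +9.0 g fiber (running total 48.0 g).
Take 0.712 servings of whole-barley bread: uses 131 mg sodium, +2.1 g fiber (running total 50.1 g).
Filling greedily by fiber-per-mg sodium is optimal for one linear limit, giving 50.1 g.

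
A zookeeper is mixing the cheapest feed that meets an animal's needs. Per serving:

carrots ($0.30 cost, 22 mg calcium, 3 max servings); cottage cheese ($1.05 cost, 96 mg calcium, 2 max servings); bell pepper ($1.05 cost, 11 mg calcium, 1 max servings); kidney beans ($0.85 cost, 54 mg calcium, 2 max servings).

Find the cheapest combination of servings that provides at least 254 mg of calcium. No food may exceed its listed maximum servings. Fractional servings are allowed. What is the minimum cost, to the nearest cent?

Cost per mg of calcium: cottage cheese $0.0109, carrots $0.0136, kidney beans $0.0157, bell pepper $0.0955.
Take 2 servings of cottage cheese: +192.0 mg calcium for $2.10 (total $2.10, still need 62.0 mg).
Take 2.818 servings of carrots: +62.0 mg calcium for $0.85 (total $2.95, still need 0.0 mg).
Greedy by cheapest-per-mg is optimal for a single linear constraint, so the minimum cost is $2.95.

$2.95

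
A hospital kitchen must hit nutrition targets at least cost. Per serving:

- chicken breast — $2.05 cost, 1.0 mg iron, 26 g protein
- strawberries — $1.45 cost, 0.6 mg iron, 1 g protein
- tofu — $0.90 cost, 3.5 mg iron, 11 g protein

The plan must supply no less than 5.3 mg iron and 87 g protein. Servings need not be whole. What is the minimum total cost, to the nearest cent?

$6.88

The cheapest plan sits at a corner of the feasible region — with two constraints it uses at most two foods.
chicken breast only: max(5.3/1.0, 87/26) = 5.3 servings → $10.87.
strawberries only: max(5.3/0.6, 87/1) = 87 servings → $126.15.
tofu only: max(5.3/3.5, 87/11) = 7.909 servings → $7.12.
chicken breast + strawberries with both tight: 3.212 servings and 3.479 servings → $11.63.
chicken breast + tofu with both tight: 3.078 servings and 0.635 servings → $6.88.
strawberries + tofu: the both-tight solution has a negative serving — not a feasible corner.
Cheapest feasible corner: $6.88.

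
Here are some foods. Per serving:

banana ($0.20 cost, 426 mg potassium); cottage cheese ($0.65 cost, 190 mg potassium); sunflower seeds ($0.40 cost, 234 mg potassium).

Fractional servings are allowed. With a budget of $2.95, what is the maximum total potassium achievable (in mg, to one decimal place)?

Potassium per dollar: banana 2130, sunflower seeds 585, cottage cheese 292.3.
With no serving limits, spend the whole cost allowance on banana: $2.95 / $0.20 × 426 mg = 6283.5 mg.

6283.5 mg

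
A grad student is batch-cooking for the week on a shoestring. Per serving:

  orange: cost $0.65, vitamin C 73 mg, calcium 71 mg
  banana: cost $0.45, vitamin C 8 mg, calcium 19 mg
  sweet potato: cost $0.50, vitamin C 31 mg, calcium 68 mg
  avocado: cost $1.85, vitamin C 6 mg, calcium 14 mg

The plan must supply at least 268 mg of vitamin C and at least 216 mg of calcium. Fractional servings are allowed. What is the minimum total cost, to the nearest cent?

$2.39

Two binding constraints pin down two serving amounts, so the optimal mix uses at most two foods. The candidates are each food alone (scaled to the tighter of vitamin C/calcium) and each pair with both constraints tight.
orange only: max(268/73, 216/71) = 3.671 servings → $2.39.
banana only: max(268/8, 216/19) = 33.5 servings → $15.07.
sweet potato only: max(268/31, 216/68) = 8.645 servings → $4.32.
avocado only: max(268/6, 216/14) = 44.67 servings → $82.63.
orange + banana: the both-tight solution has a negative serving — not a feasible corner.
orange + sweet potato: the both-tight solution has a negative serving — not a feasible corner.
orange + avocado: intersection lies outside the first quadrant.
banana + sweet potato with both targets exact would need a negative amount; discard.
banana + avocado with both targets exact would need a negative amount; discard.
sweet potato + avocado with both targets exact would need a negative amount; discard.
So the least-cost plan costs $2.39.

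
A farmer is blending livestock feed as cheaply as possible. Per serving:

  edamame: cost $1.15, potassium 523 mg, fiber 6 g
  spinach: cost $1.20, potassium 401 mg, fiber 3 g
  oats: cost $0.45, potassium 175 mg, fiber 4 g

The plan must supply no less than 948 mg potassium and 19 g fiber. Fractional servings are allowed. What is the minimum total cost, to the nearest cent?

$2.35

edamame only: max(948/523, 19/6) = 3.167 servings → $3.64.
spinach only: max(948/401, 19/3) = 6.333 servings → $7.60.
oats only: max(948/175, 19/4) = 5.417 servings → $2.44.
edamame + spinach: the both-tight solution has a negative serving — not a feasible corner.
edamame + oats with both tight: 0.4482 servings and 4.078 servings → $2.35.
spinach + oats with both tight: 0.4328 servings and 4.425 servings → $2.51.
So the least-cost plan costs $2.35.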